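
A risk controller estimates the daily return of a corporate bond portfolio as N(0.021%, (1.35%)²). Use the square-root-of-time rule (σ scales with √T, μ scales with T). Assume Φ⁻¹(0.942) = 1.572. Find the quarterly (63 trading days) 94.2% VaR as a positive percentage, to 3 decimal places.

15.521%

σ_{63d} = 1.35% × √63 = 10.715%; μ_{63d} = 63 × 0.021% = 1.323%.
VaR = −(1.323%) + 1.572 × 10.715% = 15.521%.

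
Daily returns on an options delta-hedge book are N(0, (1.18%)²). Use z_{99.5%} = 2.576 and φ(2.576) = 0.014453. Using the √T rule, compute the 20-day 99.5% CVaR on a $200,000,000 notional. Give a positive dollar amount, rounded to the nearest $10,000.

$30,510,000

σ_{20d} = 1.18% × √20 = 5.277%.
ES multiplier = φ(z)/(1−α) = 0.014453/0.005 = 2.891.
ES = 5.277% × 2.891 = 15.256%; on $200,000,000: $30,512,000.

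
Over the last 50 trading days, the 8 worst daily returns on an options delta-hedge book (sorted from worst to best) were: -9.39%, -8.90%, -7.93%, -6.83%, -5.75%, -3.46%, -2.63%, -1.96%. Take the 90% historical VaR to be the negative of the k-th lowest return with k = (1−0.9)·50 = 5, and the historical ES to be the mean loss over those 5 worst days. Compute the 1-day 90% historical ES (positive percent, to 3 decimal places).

7.760%

The 5 worst returns sum to -38.80%.
ES = −(-38.80%) / 5 = 7.76% ≈ 7.760%.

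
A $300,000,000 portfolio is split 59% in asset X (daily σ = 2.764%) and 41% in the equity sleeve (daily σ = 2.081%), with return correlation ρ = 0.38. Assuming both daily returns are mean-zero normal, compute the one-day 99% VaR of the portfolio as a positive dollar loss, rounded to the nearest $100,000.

σ_p² = 0.59²·2.764² + 0.41²·2.081² + 2·0.38·0.59·0.41·2.764·2.081 = 4.4448 (%²).
σ_p = √4.4448 = 2.108%.
At 99%, z = 2.326.
VaR = 2.326 × 2.108% = 4.903%; on $300,000,000 that is $14,709,000.

$14,700,000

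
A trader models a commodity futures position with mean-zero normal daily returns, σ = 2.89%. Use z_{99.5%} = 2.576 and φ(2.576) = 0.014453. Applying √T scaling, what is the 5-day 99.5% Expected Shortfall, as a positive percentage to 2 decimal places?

18.68%

σ_{5d} = 2.89% × √5 = 6.462%.
ES multiplier = φ(z)/(1−α) = 0.014453/0.005 = 2.891.
ES = 6.462% × 2.891 = 18.682%.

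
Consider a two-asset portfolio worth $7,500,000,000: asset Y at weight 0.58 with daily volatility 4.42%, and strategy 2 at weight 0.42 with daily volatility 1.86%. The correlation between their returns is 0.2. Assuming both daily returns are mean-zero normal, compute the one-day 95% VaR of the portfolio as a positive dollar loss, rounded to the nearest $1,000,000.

σ_p² = 0.58²·4.42² + 0.42²·1.86² + 2·0.2·0.58·0.42·4.42·1.86 = 7.9834 (%²).
σ_p = √7.9834 = 2.825%.
At 95%, z = 1.645.
VaR = 1.645 × 2.825% = 4.647%; on $7,500,000,000 that is $348,525,000.

$349,000,000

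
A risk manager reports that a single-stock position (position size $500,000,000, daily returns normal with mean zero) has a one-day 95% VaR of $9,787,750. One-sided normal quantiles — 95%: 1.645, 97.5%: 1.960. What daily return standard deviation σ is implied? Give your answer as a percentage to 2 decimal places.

VaR as a fraction: $9,787,750 / $500,000,000 = 1.958%.
σ = VaR / z = 1.958% / 1.645 = 1.190%.

1.19%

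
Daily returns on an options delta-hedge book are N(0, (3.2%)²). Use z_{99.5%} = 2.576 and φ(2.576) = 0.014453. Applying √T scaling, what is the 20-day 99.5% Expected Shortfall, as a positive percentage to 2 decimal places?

σ_{20d} = 3.2% × √20 = 14.311%.
ES multiplier = φ(z)/(1−α) = 0.014453/0.005 = 2.891.
ES = 14.311% × 2.891 = 41.373%.

41.37%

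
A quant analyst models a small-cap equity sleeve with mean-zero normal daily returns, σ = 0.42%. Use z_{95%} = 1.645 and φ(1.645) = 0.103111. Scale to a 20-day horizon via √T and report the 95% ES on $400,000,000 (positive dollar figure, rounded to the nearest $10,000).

$15,490,000

σ_{20d} = 0.42% × √20 = 1.878%.
ES multiplier = φ(z)/(1−α) = 0.103111/0.05 = 2.062.
ES = 1.878% × 2.062 = 3.872%; on $400,000,000: $15,488,000.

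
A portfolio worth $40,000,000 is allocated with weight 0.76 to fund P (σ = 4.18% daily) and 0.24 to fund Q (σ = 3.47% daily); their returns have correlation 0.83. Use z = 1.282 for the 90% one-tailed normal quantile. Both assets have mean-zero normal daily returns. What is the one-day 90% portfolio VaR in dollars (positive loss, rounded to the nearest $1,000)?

σ_p² = 0.76²·4.18² + 0.24²·3.47² + 2·0.83·0.76·0.24·4.18·3.47 = 15.1774 (%²).
σ_p = √15.1774 = 3.896%.
VaR = 1.282 × 3.896% = 4.995%; on $40,000,000 that is $1,998,000.

$1,998,000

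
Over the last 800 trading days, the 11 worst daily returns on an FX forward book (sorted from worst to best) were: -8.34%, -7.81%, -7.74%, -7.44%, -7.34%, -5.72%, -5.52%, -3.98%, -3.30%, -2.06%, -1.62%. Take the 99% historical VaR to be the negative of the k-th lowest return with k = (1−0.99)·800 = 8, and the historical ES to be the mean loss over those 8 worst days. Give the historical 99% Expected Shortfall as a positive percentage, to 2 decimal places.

The 8 worst returns sum to -53.89%.
ES = −(-53.89%) / 8 = 6.73625% ≈ 6.74%.

6.74%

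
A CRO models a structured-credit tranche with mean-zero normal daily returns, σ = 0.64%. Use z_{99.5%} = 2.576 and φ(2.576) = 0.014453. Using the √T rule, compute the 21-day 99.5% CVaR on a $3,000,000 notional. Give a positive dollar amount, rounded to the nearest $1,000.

σ_{21d} = 0.64% × √21 = 2.933%.
ES multiplier = φ(z)/(1−α) = 0.014453/0.005 = 2.891.
ES = 2.933% × 2.891 = 8.479%; on $3,000,000: $254,370.

$254,000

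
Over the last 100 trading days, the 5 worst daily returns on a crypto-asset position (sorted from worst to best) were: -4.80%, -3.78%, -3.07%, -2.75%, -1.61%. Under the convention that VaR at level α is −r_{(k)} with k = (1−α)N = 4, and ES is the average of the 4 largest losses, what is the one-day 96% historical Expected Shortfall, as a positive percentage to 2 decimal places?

The 4 worst returns sum to -14.40%.
ES = −(-14.40%) / 4 = 3.6% ≈ 3.60%.

3.60%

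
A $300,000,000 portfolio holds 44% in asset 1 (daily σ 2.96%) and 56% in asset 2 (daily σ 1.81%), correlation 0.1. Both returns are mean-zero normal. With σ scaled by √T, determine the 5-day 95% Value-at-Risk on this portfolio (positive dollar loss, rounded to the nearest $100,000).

σ_p = √(0.44²·2.96² + 0.56²·1.81² + 2·0.1·0.44·0.56·2.96·1.81) = 1.728%.
σ_{5d} = 1.728% × √5 = 3.864%.
z(95%) = 1.645.
VaR = 1.645 × 3.864% = 6.356%; on $300,000,000 that is $19,068,000.

$19,100,000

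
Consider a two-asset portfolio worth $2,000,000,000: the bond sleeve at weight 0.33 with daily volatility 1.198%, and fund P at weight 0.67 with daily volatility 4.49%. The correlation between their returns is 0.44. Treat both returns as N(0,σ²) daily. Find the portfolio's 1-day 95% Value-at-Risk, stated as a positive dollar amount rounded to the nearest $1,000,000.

σ_p² = 0.33²·1.198² + 0.67²·4.49² + 2·0.44·0.33·0.67·1.198·4.49 = 10.2527 (%²).
σ_p = √10.2527 = 3.202%.
At 95%, z = 1.645.
VaR = 1.645 × 3.202% = 5.267%; on $2,000,000,000 that is $105,340,000.

$105,000,000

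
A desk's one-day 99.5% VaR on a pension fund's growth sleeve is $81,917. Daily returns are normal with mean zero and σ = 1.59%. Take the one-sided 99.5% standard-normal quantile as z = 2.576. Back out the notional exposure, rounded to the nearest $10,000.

VaR as a fraction of value: z·σ = 2.576 × 1.59% = 4.09584%.
Position = $81,917 / 0.0409584 = $2,000,005.

$2,000,000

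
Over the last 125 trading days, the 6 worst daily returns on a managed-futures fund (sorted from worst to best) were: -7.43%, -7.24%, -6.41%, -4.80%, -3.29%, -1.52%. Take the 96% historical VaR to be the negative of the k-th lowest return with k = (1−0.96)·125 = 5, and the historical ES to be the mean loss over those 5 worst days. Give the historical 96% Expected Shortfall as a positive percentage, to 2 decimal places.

The 5 worst returns sum to -29.17%.
ES = −(-29.17%) / 5 = 5.834% ≈ 5.83%.

5.83%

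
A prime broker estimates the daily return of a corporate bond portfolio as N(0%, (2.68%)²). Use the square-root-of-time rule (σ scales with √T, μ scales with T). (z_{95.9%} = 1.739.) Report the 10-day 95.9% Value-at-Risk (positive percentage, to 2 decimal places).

14.74%

σ_{10d} = 2.68% × √10 = 8.475%.
VaR = 1.739 × 8.475% = 14.738%.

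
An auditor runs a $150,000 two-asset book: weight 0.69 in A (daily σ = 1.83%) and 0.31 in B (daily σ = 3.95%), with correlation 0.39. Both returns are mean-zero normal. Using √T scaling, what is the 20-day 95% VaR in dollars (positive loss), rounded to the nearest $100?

σ_p = √(0.69²·1.83² + 0.31²·3.95² + 2·0.39·0.69·0.31·1.83·3.95) = 2.074%.
σ_{20d} = 2.074% × √20 = 9.275%.
z(95%) = 1.645.
VaR = 1.645 × 9.275% = 15.257%; on $150,000 that is $22,885.

$22,900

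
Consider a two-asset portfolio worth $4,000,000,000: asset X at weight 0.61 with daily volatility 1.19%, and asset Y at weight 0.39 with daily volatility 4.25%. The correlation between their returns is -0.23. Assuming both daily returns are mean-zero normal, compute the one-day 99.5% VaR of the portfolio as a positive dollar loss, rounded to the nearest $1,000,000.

σ_p² = 0.61²·1.19² + 0.39²·4.25² + 2·-0.23·0.61·0.39·1.19·4.25 = 2.7208 (%²).
σ_p = √2.7208 = 1.649%.
At 99.5%, z = 2.576.
VaR = 2.576 × 1.649% = 4.248%; on $4,000,000,000 that is $169,920,000.

$170,000,000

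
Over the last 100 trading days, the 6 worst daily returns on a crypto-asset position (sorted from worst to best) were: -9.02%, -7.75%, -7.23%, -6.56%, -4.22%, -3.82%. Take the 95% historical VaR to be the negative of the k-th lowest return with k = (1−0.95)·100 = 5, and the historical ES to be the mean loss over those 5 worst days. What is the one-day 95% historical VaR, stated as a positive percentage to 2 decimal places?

k = 5; the 5th lowest return is -4.22%, so VaR = 4.22%.

4.22%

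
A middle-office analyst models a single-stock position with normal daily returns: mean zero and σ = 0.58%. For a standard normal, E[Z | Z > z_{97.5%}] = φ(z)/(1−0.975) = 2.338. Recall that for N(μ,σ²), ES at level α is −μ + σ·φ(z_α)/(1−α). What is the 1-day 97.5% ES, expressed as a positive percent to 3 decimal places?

1.356%

ES = 0.58% × 2.338 = 1.356%.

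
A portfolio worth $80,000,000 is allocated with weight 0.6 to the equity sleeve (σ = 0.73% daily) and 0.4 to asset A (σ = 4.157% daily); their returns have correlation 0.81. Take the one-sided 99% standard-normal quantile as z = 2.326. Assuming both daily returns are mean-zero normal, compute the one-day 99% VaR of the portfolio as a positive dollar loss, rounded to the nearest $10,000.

$3,780,000

σ_p² = 0.6²·0.73² + 0.4²·4.157² + 2·0.81·0.6·0.4·0.73·4.157 = 4.1366 (%²).
σ_p = √4.1366 = 2.034%.
VaR = 2.326 × 2.034% = 4.731%; on $80,000,000 that is $3,784,800.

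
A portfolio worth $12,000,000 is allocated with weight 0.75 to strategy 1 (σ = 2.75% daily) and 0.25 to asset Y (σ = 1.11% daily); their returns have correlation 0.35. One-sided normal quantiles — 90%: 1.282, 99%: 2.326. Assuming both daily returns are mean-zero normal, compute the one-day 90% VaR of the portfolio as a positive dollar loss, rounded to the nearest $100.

σ_p² = 0.75²·2.75² + 0.25²·1.11² + 2·0.35·0.75·0.25·2.75·1.11 = 4.7316 (%²).
σ_p = √4.7316 = 2.175%.
VaR = 1.282 × 2.175% = 2.788%; on $12,000,000 that is $334,560.

$334,600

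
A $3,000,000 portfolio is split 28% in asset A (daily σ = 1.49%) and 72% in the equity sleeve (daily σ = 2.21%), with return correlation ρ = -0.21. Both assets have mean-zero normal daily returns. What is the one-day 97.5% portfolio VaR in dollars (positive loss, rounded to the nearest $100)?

$91,600

σ_p² = 0.28²·1.49² + 0.72²·2.21² + 2·-0.21·0.28·0.72·1.49·2.21 = 2.4272 (%²).
σ_p = √2.4272 = 1.558%.
At 97.5%, z = 1.960.
VaR = 1.960 × 1.558% = 3.054%; on $3,000,000 that is $91,620.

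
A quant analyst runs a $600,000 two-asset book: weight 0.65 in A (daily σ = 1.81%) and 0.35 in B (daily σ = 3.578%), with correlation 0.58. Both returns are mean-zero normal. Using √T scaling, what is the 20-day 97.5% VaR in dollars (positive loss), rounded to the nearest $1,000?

σ_p = √(0.65²·1.81² + 0.35²·3.578² + 2·0.58·0.65·0.35·1.81·3.578) = 2.159%.
σ_{20d} = 2.159% × √20 = 9.655%.
z(97.5%) = 1.960.
VaR = 1.960 × 9.655% = 18.924%; on $600,000 that is $113,544.

$114,000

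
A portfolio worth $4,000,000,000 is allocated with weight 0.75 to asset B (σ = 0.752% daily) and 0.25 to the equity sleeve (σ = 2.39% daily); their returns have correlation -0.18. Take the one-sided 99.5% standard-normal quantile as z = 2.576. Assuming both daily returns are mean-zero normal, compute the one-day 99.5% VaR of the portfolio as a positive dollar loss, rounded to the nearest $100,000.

σ_p² = 0.75²·0.752² + 0.25²·2.39² + 2·-0.18·0.75·0.25·0.752·2.39 = 0.5538 (%²).
σ_p = √0.5538 = 0.744%.
VaR = 2.576 × 0.744% = 1.917%; on $4,000,000,000 that is $76,680,000.

$76,700,000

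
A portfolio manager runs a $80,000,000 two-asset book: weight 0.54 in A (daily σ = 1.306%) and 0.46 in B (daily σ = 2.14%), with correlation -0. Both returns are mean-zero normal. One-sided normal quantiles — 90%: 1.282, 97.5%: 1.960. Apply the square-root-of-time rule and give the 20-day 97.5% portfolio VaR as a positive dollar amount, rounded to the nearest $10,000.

$8,490,000

σ_p = √(0.54²·1.306² + 0.46²·2.14² + 2·-0·0.54·0.46·1.306·2.14) = 1.211%.
σ_{20d} = 1.211% × √20 = 5.416%.
VaR = 1.960 × 5.416% = 10.615%; on $80,000,000 that is $8,492,000.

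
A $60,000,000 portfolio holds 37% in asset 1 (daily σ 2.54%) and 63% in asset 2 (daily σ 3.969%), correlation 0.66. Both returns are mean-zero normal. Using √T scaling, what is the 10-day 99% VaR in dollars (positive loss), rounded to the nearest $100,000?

σ_p = √(0.37²·2.54² + 0.63²·3.969² + 2·0.66·0.37·0.63·2.54·3.969) = 3.200%.
σ_{10d} = 3.200% × √10 = 10.119%.
z(99%) = 2.326.
VaR = 2.326 × 10.119% = 23.537%; on $60,000,000 that is $14,122,200.

$14,100,000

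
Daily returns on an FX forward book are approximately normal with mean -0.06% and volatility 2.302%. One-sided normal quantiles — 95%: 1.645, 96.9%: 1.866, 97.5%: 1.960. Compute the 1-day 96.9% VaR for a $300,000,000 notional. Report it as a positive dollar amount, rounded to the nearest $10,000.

VaR = −μ + z·σ = −(-0.06%) + 1.866 × 2.302% = 4.356%.
On $300,000,000: 0.04356 × $300,000,000 = $13,068,000.

$13,070,000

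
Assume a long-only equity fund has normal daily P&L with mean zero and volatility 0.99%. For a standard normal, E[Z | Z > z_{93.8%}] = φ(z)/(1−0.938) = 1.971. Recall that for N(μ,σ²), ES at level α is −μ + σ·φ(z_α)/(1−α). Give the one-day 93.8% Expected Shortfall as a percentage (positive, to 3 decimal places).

ES = 0.99% × 1.971 = 1.951%.

1.951%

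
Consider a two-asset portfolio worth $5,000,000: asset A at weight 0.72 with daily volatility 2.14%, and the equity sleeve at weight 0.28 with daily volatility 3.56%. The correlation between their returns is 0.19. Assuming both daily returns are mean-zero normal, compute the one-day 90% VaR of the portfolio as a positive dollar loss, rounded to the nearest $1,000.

$127,000

σ_p² = 0.72²·2.14² + 0.28²·3.56² + 2·0.19·0.72·0.28·2.14·3.56 = 3.9513 (%²).
σ_p = √3.9513 = 1.988%.
At 90%, z = 1.282.
VaR = 1.282 × 1.988% = 2.549%; on $5,000,000 that is $127,450.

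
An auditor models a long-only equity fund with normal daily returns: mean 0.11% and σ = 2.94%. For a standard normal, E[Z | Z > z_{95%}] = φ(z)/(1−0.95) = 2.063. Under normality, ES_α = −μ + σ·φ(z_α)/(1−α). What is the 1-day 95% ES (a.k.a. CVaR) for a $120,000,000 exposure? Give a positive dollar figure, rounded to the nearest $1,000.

ES = −(0.11%) + 2.94% × 2.063 = 5.955%.
On $120,000,000: 0.05955 × $120,000,000 = $7,146,000.

$7,146,000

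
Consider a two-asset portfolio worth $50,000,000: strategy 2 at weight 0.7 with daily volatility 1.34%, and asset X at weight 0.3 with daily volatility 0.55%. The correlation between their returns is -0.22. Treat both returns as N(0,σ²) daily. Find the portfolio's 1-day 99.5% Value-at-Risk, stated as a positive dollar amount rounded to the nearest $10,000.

σ_p² = 0.7²·1.34² + 0.3²·0.55² + 2·-0.22·0.7·0.3·1.34·0.55 = 0.8390 (%²).
σ_p = √0.8390 = 0.916%.
At 99.5%, z = 2.576.
VaR = 2.576 × 0.916% = 2.360%; on $50,000,000 that is $1,180,000.

$1,180,000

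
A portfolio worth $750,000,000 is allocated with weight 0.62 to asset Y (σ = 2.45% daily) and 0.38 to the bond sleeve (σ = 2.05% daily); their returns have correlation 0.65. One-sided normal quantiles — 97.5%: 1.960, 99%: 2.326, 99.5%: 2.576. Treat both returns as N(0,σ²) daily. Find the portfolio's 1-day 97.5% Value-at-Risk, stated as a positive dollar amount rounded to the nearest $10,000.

$31,020,000

σ_p² = 0.62²·2.45² + 0.38²·2.05² + 2·0.65·0.62·0.38·2.45·2.05 = 4.4525 (%²).
σ_p = √4.4525 = 2.110%.
VaR = 1.960 × 2.110% = 4.136%; on $750,000,000 that is $31,020,000.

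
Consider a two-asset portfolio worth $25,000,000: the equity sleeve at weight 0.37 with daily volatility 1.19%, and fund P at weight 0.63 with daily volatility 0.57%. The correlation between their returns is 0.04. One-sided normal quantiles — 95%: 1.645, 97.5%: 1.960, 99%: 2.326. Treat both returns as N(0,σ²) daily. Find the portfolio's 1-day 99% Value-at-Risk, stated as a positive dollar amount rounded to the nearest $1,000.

$337,000

σ_p² = 0.37²·1.19² + 0.63²·0.57² + 2·0.04·0.37·0.63·1.19·0.57 = 0.3355 (%²).
σ_p = √0.3355 = 0.579%.
VaR = 2.326 × 0.579% = 1.347%; on $25,000,000 that is $336,750.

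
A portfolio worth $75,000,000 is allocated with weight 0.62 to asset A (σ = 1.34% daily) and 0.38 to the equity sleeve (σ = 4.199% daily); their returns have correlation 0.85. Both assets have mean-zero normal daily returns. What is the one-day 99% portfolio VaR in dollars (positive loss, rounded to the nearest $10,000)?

σ_p² = 0.62²·1.34² + 0.38²·4.199² + 2·0.85·0.62·0.38·1.34·4.199 = 5.4898 (%²).
σ_p = √5.4898 = 2.343%.
At 99%, z = 2.326.
VaR = 2.326 × 2.343% = 5.450%; on $75,000,000 that is $4,087,500.

$4,090,000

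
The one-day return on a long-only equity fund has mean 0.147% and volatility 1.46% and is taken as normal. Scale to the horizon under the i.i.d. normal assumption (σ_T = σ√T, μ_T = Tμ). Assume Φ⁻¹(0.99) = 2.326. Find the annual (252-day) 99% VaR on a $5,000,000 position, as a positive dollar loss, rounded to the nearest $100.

σ_{252d} = 1.46% × √252 = 23.177%; μ_{252d} = 252 × 0.147% = 37.044%.
VaR = −(37.044%) + 2.326 × 23.177% = 16.866%.
On $5,000,000: 0.16866 × $5,000,000 = $843,300.

$843,300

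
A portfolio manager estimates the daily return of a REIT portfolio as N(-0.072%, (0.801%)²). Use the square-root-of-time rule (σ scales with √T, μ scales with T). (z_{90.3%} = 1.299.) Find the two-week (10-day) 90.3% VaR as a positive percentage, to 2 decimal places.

σ_{10d} = 0.801% × √10 = 2.533%; μ_{10d} = 10 × -0.072% = -0.720%.
VaR = −(-0.720%) + 1.299 × 2.533% = 4.010%.

4.01%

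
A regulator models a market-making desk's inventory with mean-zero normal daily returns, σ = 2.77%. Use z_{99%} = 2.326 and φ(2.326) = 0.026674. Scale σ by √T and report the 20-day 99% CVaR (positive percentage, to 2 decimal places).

33.04%

σ_{20d} = 2.77% × √20 = 12.388%.
ES multiplier = φ(z)/(1−α) = 0.026674/0.01 = 2.667.
ES = 12.388% × 2.667 = 33.039%.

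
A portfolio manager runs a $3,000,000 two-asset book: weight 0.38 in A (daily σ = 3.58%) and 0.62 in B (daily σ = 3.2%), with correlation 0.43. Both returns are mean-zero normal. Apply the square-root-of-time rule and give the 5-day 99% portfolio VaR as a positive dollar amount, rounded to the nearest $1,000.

σ_p = √(0.38²·3.58² + 0.62²·3.2² + 2·0.43·0.38·0.62·3.58·3.2) = 2.847%.
σ_{5d} = 2.847% × √5 = 6.366%.
z(99%) = 2.326.
VaR = 2.326 × 6.366% = 14.807%; on $3,000,000 that is $444,210.

$444,000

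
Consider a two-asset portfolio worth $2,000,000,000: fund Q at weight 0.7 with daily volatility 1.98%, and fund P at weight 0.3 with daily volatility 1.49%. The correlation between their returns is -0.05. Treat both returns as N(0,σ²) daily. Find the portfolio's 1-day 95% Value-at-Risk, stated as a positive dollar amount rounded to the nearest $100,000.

σ_p² = 0.7²·1.98² + 0.3²·1.49² + 2·-0.05·0.7·0.3·1.98·1.49 = 2.0589 (%²).
σ_p = √2.0589 = 1.435%.
At 95%, z = 1.645.
VaR = 1.645 × 1.435% = 2.361%; on $2,000,000,000 that is $47,220,000.

$47,200,000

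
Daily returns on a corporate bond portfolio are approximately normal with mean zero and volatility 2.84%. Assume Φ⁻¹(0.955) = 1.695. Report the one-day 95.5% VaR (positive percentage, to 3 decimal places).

4.814%

VaR = z·σ = 1.695 × 2.84% = 4.814%.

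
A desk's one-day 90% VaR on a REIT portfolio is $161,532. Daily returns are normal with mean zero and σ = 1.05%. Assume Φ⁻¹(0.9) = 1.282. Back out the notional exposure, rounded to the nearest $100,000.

$12,000,000

VaR as a fraction of value: z·σ = 1.282 × 1.05% = 1.3461%.
Position = $161,532 / 0.013461 = $12,000,000.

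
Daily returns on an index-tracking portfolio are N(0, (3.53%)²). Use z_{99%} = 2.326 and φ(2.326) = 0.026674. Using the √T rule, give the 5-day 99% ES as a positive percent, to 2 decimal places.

21.05%

σ_{5d} = 3.53% × √5 = 7.893%.
ES multiplier = φ(z)/(1−α) = 0.026674/0.01 = 2.667.
ES = 7.893% × 2.667 = 21.051%.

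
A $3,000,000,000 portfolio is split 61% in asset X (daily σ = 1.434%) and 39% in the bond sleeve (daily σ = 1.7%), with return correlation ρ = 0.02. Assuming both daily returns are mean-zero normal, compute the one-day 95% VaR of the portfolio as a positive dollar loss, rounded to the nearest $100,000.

σ_p² = 0.61²·1.434² + 0.39²·1.7² + 2·0.02·0.61·0.39·1.434·1.7 = 1.2279 (%²).
σ_p = √1.2279 = 1.108%.
At 95%, z = 1.645.
VaR = 1.645 × 1.108% = 1.823%; on $3,000,000,000 that is $54,690,000.

$54,700,000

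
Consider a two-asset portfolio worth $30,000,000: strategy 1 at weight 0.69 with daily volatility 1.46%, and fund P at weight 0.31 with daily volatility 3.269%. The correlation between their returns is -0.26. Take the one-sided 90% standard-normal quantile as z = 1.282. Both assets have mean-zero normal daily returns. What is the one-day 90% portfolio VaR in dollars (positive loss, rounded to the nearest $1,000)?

σ_p² = 0.69²·1.46² + 0.31²·3.269² + 2·-0.26·0.69·0.31·1.46·3.269 = 1.5110 (%²).
σ_p = √1.5110 = 1.229%.
VaR = 1.282 × 1.229% = 1.576%; on $30,000,000 that is $472,800.

$473,000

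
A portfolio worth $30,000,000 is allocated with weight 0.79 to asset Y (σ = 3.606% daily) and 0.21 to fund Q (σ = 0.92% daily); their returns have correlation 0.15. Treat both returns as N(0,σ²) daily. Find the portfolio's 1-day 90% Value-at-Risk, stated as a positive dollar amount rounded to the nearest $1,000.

$1,109,000

σ_p² = 0.79²·3.606² + 0.21²·0.92² + 2·0.15·0.79·0.21·3.606·0.92 = 8.3178 (%²).
σ_p = √8.3178 = 2.884%.
At 90%, z = 1.282.
VaR = 1.282 × 2.884% = 3.697%; on $30,000,000 that is $1,109,100.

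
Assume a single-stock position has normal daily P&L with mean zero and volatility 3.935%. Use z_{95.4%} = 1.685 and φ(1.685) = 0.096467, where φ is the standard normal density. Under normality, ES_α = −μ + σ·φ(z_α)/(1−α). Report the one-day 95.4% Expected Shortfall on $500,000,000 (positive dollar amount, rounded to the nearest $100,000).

Tail multiplier: φ(z)/(1−α) = 0.096467 / 0.046 = 2.097.
ES = 3.935% × 2.097 = 8.252%.
On $500,000,000: 0.08252 × $500,000,000 = $41,260,000.

$41,300,000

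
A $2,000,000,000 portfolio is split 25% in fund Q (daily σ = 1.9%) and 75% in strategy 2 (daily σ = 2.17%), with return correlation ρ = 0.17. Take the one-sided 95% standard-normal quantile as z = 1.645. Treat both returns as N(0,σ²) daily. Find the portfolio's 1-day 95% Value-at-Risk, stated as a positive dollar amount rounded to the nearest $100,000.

$58,300,000

σ_p² = 0.25²·1.9² + 0.75²·2.17² + 2·0.17·0.25·0.75·1.9·2.17 = 3.1372 (%²).
σ_p = √3.1372 = 1.771%.
VaR = 1.645 × 1.771% = 2.913%; on $2,000,000,000 that is $58,260,000.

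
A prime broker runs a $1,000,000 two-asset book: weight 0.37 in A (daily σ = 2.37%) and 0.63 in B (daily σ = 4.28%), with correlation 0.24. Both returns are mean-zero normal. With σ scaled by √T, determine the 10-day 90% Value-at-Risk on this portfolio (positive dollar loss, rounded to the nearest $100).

$122,800

σ_p = √(0.37²·2.37² + 0.63²·4.28² + 2·0.24·0.37·0.63·2.37·4.28) = 3.029%.
σ_{10d} = 3.029% × √10 = 9.579%.
z(90%) = 1.282.
VaR = 1.282 × 9.579% = 12.280%; on $1,000,000 that is $122,800.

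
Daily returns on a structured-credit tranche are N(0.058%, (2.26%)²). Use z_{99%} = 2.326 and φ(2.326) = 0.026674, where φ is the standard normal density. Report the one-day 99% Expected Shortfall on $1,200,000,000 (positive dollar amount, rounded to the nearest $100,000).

$71,600,000

Tail multiplier: φ(z)/(1−α) = 0.026674 / 0.01 = 2.667.
ES = −(0.058%) + 2.26% × 2.667 = 5.969%.
On $1,200,000,000: 0.05969 × $1,200,000,000 = $71,628,000.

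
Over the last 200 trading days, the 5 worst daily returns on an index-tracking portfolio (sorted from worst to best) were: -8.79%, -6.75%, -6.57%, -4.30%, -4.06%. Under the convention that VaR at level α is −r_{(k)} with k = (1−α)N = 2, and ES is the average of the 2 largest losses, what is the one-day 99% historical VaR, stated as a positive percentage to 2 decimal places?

k = 2; the 2nd lowest return is -6.75%, so VaR = 6.75%.

6.75%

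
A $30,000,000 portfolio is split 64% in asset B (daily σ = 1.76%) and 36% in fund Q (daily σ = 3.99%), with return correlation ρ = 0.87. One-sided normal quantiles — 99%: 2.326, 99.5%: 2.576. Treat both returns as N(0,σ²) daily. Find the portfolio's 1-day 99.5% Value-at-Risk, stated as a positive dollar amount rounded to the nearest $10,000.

σ_p² = 0.64²·1.76² + 0.36²·3.99² + 2·0.87·0.64·0.36·1.76·3.99 = 6.1473 (%²).
σ_p = √6.1473 = 2.479%.
VaR = 2.576 × 2.479% = 6.386%; on $30,000,000 that is $1,915,800.

$1,920,000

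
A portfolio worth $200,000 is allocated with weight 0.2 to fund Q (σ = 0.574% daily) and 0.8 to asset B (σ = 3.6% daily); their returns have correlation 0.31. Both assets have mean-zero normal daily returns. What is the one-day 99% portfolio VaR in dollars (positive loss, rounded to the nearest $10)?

σ_p² = 0.2²·0.574² + 0.8²·3.6² + 2·0.31·0.2·0.8·0.574·3.6 = 8.5126 (%²).
σ_p = √8.5126 = 2.918%.
At 99%, z = 2.326.
VaR = 2.326 × 2.918% = 6.787%; on $200,000 that is $13,574.

$13,570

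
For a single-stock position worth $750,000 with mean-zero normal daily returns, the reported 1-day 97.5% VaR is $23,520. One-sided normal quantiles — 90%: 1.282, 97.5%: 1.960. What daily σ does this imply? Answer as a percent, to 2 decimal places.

1.60%

VaR as a fraction: $23,520 / $750,000 = 3.136%.
σ = VaR / z = 3.136% / 1.960 = 1.600%.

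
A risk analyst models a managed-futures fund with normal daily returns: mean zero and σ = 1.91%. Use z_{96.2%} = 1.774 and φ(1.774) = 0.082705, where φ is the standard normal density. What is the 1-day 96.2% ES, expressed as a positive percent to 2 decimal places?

4.16%

Tail multiplier: φ(z)/(1−α) = 0.082705 / 0.038 = 2.176.
ES = 1.91% × 2.176 = 4.156%.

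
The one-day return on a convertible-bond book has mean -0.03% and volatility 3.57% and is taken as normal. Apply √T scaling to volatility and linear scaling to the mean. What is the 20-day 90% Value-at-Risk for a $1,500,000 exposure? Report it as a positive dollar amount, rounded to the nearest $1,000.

At 90%, z = 1.282.
σ_{20d} = 3.57% × √20 = 15.966%; μ_{20d} = 20 × -0.03% = -0.600%.
VaR = −(-0.600%) + 1.282 × 15.966% = 21.068%.
On $1,500,000: 0.21068 × $1,500,000 = $316,020.

$316,000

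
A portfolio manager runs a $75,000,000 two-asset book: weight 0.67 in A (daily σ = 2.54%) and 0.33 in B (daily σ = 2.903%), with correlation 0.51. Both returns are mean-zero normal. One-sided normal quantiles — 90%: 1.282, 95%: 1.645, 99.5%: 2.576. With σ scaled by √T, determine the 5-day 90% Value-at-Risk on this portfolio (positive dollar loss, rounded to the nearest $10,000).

σ_p = √(0.67²·2.54² + 0.33²·2.903² + 2·0.51·0.67·0.33·2.54·2.903) = 2.340%.
σ_{5d} = 2.340% × √5 = 5.232%.
VaR = 1.282 × 5.232% = 6.707%; on $75,000,000 that is $5,030,250.

$5,030,000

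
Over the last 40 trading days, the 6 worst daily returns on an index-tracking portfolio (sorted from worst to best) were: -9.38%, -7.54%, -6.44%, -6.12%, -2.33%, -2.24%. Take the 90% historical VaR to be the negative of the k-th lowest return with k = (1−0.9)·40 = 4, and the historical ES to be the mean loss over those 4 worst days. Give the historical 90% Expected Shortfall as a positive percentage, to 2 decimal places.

The 4 worst returns sum to -29.48%.
ES = −(-29.48%) / 4 = 7.37%.

7.37%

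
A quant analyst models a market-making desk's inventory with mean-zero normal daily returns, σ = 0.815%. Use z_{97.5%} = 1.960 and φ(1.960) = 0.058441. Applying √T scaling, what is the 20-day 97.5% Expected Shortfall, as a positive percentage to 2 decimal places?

σ_{20d} = 0.815% × √20 = 3.645%.
ES multiplier = φ(z)/(1−α) = 0.058441/0.025 = 2.338.
ES = 3.645% × 2.338 = 8.522%.

8.52%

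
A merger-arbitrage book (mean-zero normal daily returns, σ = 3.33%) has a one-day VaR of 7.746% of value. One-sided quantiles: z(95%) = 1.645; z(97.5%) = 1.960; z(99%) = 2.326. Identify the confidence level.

Implied z = VaR/σ = 7.746 / 3.33 = 2.326.
This matches z(99%) = 2.326.

99%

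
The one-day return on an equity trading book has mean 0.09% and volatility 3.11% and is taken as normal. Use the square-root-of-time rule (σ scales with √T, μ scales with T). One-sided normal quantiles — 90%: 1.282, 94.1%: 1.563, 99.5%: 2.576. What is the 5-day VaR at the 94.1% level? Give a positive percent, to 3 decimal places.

σ_{5d} = 3.11% × √5 = 6.954%; μ_{5d} = 5 × 0.09% = 0.450%.
VaR = −(0.450%) + 1.563 × 6.954% = 10.419%.

10.419%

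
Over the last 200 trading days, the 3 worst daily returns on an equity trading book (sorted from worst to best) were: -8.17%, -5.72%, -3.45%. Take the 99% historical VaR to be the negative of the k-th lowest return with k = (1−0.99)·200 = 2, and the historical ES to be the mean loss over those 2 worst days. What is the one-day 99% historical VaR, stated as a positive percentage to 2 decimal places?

5.72%

k = 2; the 2nd lowest return is -5.72%, so VaR = 5.72%.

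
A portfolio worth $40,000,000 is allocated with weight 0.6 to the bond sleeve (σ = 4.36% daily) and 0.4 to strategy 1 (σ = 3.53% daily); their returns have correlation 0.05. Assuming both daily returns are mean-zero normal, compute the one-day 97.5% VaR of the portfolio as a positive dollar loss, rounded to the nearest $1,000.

$2,379,000

σ_p² = 0.6²·4.36² + 0.4²·3.53² + 2·0.05·0.6·0.4·4.36·3.53 = 9.2066 (%²).
σ_p = √9.2066 = 3.034%.
At 97.5%, z = 1.960.
VaR = 1.960 × 3.034% = 5.947%; on $40,000,000 that is $2,378,800.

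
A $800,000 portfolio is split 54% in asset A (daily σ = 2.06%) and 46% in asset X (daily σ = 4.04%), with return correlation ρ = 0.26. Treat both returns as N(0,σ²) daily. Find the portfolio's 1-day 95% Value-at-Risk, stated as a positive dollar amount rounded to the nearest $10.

σ_p² = 0.54²·2.06² + 0.46²·4.04² + 2·0.26·0.54·0.46·2.06·4.04 = 5.7661 (%²).
σ_p = √5.7661 = 2.401%.
At 95%, z = 1.645.
VaR = 1.645 × 2.401% = 3.950%; on $800,000 that is $31,600.

$31,600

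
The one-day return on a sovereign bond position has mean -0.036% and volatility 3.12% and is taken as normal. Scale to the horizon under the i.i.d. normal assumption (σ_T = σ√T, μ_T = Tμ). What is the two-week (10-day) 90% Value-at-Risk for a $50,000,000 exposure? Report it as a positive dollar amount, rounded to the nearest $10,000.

$6,500,000

At 90%, z = 1.282.
σ_{10d} = 3.12% × √10 = 9.866%; μ_{10d} = 10 × -0.036% = -0.360%.
VaR = −(-0.360%) + 1.282 × 9.866% = 13.008%.
On $50,000,000: 0.13008 × $50,000,000 = $6,504,000.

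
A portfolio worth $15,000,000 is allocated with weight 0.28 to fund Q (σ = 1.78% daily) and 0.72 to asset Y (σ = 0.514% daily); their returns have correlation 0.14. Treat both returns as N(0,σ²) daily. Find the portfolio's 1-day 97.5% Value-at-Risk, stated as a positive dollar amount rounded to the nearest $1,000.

σ_p² = 0.28²·1.78² + 0.72²·0.514² + 2·0.14·0.28·0.72·1.78·0.514 = 0.4370 (%²).
σ_p = √0.4370 = 0.661%.
At 97.5%, z = 1.960.
VaR = 1.960 × 0.661% = 1.296%; on $15,000,000 that is $194,400.

$194,000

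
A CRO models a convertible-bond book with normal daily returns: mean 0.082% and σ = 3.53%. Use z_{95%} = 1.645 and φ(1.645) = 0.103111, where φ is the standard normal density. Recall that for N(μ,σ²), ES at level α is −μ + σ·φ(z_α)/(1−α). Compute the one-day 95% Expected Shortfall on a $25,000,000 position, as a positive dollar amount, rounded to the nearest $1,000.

Tail multiplier: φ(z)/(1−α) = 0.103111 / 0.05 = 2.062.
ES = −(0.082%) + 3.53% × 2.062 = 7.197%.
On $25,000,000: 0.07197 × $25,000,000 = $1,799,250.

$1,799,000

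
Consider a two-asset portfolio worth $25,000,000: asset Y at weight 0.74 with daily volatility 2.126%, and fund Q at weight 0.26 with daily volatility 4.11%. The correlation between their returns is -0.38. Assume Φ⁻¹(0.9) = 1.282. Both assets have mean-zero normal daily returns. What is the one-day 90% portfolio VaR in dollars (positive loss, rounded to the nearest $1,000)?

σ_p² = 0.74²·2.126² + 0.26²·4.11² + 2·-0.38·0.74·0.26·2.126·4.11 = 2.3393 (%²).
σ_p = √2.3393 = 1.529%.
VaR = 1.282 × 1.529% = 1.960%; on $25,000,000 that is $490,000.

$490,000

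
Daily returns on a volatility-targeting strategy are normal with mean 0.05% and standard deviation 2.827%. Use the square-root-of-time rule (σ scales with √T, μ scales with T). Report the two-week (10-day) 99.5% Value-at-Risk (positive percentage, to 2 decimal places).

22.53%

At 99.5%, z = 2.576.
σ_{10d} = 2.827% × √10 = 8.940%; μ_{10d} = 10 × 0.05% = 0.500%.
VaR = −(0.500%) + 2.576 × 8.940% = 22.529%.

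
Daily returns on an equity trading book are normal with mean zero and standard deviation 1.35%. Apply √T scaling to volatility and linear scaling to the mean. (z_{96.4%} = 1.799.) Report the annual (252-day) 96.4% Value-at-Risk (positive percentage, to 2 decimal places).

σ_{252d} = 1.35% × √252 = 21.431%.
VaR = 1.799 × 21.431% = 38.554%.

38.55%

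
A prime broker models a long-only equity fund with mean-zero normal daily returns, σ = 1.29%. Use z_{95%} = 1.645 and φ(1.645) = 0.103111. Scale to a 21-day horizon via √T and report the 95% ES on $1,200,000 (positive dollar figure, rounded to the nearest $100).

$146,300

σ_{21d} = 1.29% × √21 = 5.912%.
ES multiplier = φ(z)/(1−α) = 0.103111/0.05 = 2.062.
ES = 5.912% × 2.062 = 12.191%; on $1,200,000: $146,292.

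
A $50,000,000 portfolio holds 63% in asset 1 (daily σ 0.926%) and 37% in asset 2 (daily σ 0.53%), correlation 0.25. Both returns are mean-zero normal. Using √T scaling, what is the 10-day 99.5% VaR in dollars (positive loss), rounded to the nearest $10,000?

$2,690,000

σ_p = √(0.63²·0.926² + 0.37²·0.53² + 2·0.25·0.63·0.37·0.926·0.53) = 0.660%.
σ_{10d} = 0.660% × √10 = 2.087%.
z(99.5%) = 2.576.
VaR = 2.576 × 2.087% = 5.376%; on $50,000,000 that is $2,688,000.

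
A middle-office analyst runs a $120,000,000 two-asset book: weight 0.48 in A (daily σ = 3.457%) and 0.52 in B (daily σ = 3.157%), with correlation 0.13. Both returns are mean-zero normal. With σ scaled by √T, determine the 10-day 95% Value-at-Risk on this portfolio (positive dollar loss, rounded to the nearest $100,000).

σ_p = √(0.48²·3.457² + 0.52²·3.157² + 2·0.13·0.48·0.52·3.457·3.157) = 2.481%.
σ_{10d} = 2.481% × √10 = 7.846%.
z(95%) = 1.645.
VaR = 1.645 × 7.846% = 12.907%; on $120,000,000 that is $15,488,400.

$15,500,000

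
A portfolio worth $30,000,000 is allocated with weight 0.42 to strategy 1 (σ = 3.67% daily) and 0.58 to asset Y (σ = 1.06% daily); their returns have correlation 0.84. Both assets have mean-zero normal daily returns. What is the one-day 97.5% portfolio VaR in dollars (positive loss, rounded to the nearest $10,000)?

$1,230,000

σ_p² = 0.42²·3.67² + 0.58²·1.06² + 2·0.84·0.42·0.58·3.67·1.06 = 4.3459 (%²).
σ_p = √4.3459 = 2.085%.
At 97.5%, z = 1.960.
VaR = 1.960 × 2.085% = 4.087%; on $30,000,000 that is $1,226,100.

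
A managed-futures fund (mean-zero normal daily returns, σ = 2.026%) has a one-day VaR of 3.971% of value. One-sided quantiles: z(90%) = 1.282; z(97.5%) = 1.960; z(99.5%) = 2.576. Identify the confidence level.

Implied z = VaR/σ = 3.971 / 2.026 = 1.960.
This matches z(97.5%) = 1.960.

97.5%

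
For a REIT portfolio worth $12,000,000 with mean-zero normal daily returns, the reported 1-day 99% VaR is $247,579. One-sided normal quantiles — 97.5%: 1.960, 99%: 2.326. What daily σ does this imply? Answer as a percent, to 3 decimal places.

0.887%

VaR as a fraction: $247,579 / $12,000,000 = 2.063%.
σ = VaR / z = 2.063% / 2.326 = 0.887%.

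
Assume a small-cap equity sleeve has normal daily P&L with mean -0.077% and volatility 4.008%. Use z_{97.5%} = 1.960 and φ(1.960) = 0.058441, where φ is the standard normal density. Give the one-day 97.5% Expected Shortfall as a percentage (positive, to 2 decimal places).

9.45%

Tail multiplier: φ(z)/(1−α) = 0.058441 / 0.025 = 2.338.
ES = −(-0.077%) + 4.008% × 2.338 = 9.448%.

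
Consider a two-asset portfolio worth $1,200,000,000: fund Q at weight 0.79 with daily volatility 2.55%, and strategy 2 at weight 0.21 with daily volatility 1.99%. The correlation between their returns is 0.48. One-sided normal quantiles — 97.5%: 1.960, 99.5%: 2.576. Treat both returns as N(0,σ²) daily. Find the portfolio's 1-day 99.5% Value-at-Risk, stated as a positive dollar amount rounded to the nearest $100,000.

$69,400,000

σ_p² = 0.79²·2.55² + 0.21²·1.99² + 2·0.48·0.79·0.21·2.55·1.99 = 5.0410 (%²).
σ_p = √5.0410 = 2.245%.
VaR = 2.576 × 2.245% = 5.783%; on $1,200,000,000 that is $69,396,000.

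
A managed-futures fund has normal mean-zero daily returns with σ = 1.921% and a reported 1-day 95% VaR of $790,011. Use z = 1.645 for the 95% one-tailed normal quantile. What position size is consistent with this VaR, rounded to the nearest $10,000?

VaR as a fraction of value: z·σ = 1.645 × 1.921% = 3.16005%.
Position = $790,011 / 0.0316005 = $24,999,992.

$25,000,000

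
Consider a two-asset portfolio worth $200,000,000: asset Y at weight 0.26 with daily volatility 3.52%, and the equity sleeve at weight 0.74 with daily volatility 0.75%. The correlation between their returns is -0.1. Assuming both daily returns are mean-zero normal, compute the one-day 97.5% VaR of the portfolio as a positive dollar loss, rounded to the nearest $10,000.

σ_p² = 0.26²·3.52² + 0.74²·0.75² + 2·-0.1·0.26·0.74·3.52·0.75 = 1.0440 (%²).
σ_p = √1.0440 = 1.022%.
At 97.5%, z = 1.960.
VaR = 1.960 × 1.022% = 2.003%; on $200,000,000 that is $4,006,000.

$4,010,000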